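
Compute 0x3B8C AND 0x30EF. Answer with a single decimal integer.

12428

0x3B8C = 11101110001100
0x30EF = 11000011101111
AND → 11000010001100 = 12428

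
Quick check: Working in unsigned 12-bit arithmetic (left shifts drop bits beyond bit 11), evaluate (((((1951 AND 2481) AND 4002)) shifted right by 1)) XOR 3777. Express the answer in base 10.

1951 = 011110011111
2481 = 100110110001
→ AND → 000110010001 = 401
4002 = 111110100010
→ AND → 000110000000 = 384
→ shifted right by 1 → 000011000000 = 192
3777 = 111011000001
→ XOR → 111000000001 = 3585

3585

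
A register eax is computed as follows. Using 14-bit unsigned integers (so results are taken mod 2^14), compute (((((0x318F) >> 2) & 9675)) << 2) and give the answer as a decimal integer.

4364

0x318F = 11000110001111
→ >> 2 → 00110001100011 = 3171
9675 = 10010111001011
→ & → 00010001000011 = 1091
→ << 2 (mod 2^14) → 01000100001100 = 4364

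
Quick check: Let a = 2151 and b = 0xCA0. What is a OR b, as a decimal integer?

3303

2151 = 100001100111
0xCA0 = 110010100000
 OR → 110011100111 = 3303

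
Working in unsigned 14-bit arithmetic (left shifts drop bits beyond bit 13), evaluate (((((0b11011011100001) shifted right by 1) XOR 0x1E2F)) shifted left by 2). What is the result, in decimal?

5500

0b11011011100001 = 11011011100001
→ shifted right by 1 → 01101101110000 = 7024
0x1E2F = 01111000101111
→ XOR → 00010101011111 = 1375
→ shifted left by 2 (mod 2^14) → 01010101111100 = 5500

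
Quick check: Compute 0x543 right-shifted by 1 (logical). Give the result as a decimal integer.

0x543 = 10101000011
shift right by 1 → 01010100001 = 673
(equivalently, floor(1347 / 2))

673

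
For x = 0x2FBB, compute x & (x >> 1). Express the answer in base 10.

1945

x = 10111110111011 = 12219
x>>1 = 01011111011101
AND  = 00011110011001 = 1945
(x & (x >> 1) has a 1 wherever x has two consecutive 1 bits.)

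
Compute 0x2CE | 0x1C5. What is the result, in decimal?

0x2CE = 1011001110
0x1C5 = 0111000101
 OR → 1111001111 = 975

975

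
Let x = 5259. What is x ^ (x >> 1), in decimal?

x = 1010010001011 = 5259
x>>1 = 0101001000101
XOR  = 1111011001110 = 7886
(x ^ (x >> 1) gives the standard binary-reflected Gray code of x.)

7886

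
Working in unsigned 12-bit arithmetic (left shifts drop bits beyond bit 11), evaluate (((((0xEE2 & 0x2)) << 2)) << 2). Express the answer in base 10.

0xEE2 = 111011100010
0x2 = 000000000010
→ & → 000000000010 = 2
→ << 2 (mod 2^12) → 000000001000 = 8
→ << 2 (mod 2^12) → 000000100000 = 32

32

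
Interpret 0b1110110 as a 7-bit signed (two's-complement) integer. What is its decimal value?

pattern = 1110110 (MSB is 1 ⇒ negative)
Invert: 0001001, add 1 → 0001010 = 10, so the value is -10.
(Equivalently: 118 - 2^7 = 118 - 128 = -10.)

-10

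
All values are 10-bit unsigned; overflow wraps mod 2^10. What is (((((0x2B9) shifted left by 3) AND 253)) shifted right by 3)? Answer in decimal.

25

0x2B9 = 1010111001
→ shifted left by 3 (mod 2^10) → 0111001000 = 456
253 = 0011111101
→ AND → 0011001000 = 200
→ shifted right by 3 → 0000011001 = 25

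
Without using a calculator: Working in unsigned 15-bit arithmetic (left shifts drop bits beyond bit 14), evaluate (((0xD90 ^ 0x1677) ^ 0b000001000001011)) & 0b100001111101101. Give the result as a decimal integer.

492

0xD90 = 000110110010000
0x1677 = 001011001110111
→ ^ → 001101111100111 = 7143
0b000001000001011 = 000001000001011
→ ^ → 001100111101100 = 6636
0b100001111101101 = 100001111101101
→ & → 000000111101100 = 492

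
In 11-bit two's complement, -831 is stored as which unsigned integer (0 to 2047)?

1217

831 in 11 bits: 01100111111
Invert: 10011000000
Add 1:  10011000001 = 1217
(Check: 2^11 - 831 = 2048 - 831 = 1217.)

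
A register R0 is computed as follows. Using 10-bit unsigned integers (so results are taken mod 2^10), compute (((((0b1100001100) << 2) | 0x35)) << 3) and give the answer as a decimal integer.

424

0b1100001100 = 1100001100
→ << 2 (mod 2^10) → 0000110000 = 48
0x35 = 0000110101
→ | → 0000110101 = 53
→ << 3 (mod 2^10) → 0110101000 = 424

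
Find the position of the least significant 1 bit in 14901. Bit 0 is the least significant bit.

14901 = 11101000110101
Trailing zeros: 0, so the lowest set bit is bit 0 (value 1).

0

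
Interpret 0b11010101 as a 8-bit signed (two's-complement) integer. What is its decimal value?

pattern = 11010101 (MSB is 1 ⇒ negative)
Invert: 00101010, add 1 → 00101011 = 43, so the value is -43.
(Equivalently: 213 - 2^8 = 213 - 256 = -43.)

-43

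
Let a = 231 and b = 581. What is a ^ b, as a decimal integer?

231 = 0011100111
581 = 1001000101
XOR → 1010100010 = 674

674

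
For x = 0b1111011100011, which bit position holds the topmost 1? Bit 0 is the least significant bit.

0b1111011100011 = 1111011100011
The topmost 1 is at position 12 (since 2^12 = 4096 ≤ 7907 < 8192).

12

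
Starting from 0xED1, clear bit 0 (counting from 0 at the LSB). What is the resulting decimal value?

3792

x = 111011010001
bit 0 is currently 1; clear it via x & ~(1 << 0) = x & ~1
→ 111011010000 = 3792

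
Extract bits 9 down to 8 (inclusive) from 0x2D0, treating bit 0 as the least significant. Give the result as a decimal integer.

v = 001011010000
Shift right by 8: 0010
Mask low 2 bits: 10 = 2

2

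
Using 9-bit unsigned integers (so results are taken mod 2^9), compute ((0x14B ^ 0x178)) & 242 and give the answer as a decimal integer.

50

0x14B = 101001011
0x178 = 101111000
→ ^ → 000110011 = 51
242 = 011110010
→ & → 000110010 = 50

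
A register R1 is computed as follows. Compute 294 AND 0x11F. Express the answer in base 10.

262

294 = 100100110
0x11F = 100011111
AND → 100000110 = 262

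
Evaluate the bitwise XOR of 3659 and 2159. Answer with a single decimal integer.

1572

3659 = 111001001011
2159 = 100001101111
XOR → 011000100100 = 1572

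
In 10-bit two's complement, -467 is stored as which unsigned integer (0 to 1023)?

467 in 10 bits: 0111010011
Invert: 1000101100
Add 1:  1000101101 = 557
(Check: 2^10 - 467 = 1024 - 467 = 557.)

557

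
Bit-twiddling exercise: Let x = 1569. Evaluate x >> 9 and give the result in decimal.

1569 = 11000100001
shift right by 9 → 00000000011 = 3
(equivalently, floor(1569 / 512))

3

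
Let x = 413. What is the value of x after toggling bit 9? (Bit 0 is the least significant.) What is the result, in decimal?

925

x = 0110011101
bit 9 is currently 0; toggle it via x ^ (1 << 9) = x ^ 512
→ 1110011101 = 925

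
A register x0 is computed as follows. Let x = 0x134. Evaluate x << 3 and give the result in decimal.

0x134 = 000100110100
shift left by 3 → 100110100000 = 2464
(equivalently, 308 × 2^3 = 308 × 8)

2464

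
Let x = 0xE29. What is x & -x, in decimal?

x = 111000101001 = 3625
-x (two's complement) = …000111010111
AND   = 000000000001 = 1
(x & -x isolates the lowest set bit of x.)

1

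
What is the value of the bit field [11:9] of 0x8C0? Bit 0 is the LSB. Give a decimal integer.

4

v = 100011000000
Shift right by 9: 100
Mask low 3 bits: 100 = 4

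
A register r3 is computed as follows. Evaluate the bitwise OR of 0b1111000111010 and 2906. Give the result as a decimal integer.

8058

a = 1111000111010
2906 = 0101101011010
 OR → 1111101111010 = 8058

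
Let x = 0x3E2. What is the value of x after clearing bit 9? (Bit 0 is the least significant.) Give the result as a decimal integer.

482

x = 001111100010
bit 9 is currently 1; clear it via x & ~(1 << 9) = x & ~512
→ 000111100010 = 482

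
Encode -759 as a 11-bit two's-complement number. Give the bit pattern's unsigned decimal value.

759 in 11 bits: 01011110111
Invert: 10100001000
Add 1:  10100001001 = 1289
(Check: 2^11 - 759 = 2048 - 759 = 1289.)

1289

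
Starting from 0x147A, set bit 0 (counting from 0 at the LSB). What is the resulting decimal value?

5243

x = 1010001111010
bit 0 is currently 0; set it via x | (1 << 0) = x | 1
→ 1010001111011 = 5243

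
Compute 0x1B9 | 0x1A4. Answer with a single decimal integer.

445

0x1B9 = 110111001
0x1A4 = 110100100
 OR → 110111101 = 445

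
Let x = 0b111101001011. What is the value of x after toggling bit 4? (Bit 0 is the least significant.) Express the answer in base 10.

3931

x = 111101001011
bit 4 is currently 0; toggle it via x ^ (1 << 4) = x ^ 16
→ 111101011011 = 3931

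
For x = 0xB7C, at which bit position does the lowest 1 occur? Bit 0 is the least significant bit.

0xB7C = 101101111100
Trailing zeros: 2, so the lowest set bit is bit 2 (value 4).

2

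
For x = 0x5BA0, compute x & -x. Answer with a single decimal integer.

32

x = 101101110100000 = 23456
-x (two's complement) = …010010001100000
AND   = 000000000100000 = 32
(x & -x isolates the lowest set bit of x.)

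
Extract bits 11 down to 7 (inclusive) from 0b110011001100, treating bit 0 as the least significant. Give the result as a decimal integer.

25

v = 110011001100
Shift right by 7: 11001
Mask low 5 bits: 11001 = 25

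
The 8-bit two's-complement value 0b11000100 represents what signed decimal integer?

pattern = 11000100 (MSB is 1 ⇒ negative)
Invert: 00111011, add 1 → 00111100 = 60, so the value is -60.
(Equivalently: 196 - 2^8 = 196 - 256 = -60.)

-60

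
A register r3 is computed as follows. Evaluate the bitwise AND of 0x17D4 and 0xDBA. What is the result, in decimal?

0x17D4 = 1011111010100
0xDBA = 0110110111010
AND → 0010110010000 = 1424

1424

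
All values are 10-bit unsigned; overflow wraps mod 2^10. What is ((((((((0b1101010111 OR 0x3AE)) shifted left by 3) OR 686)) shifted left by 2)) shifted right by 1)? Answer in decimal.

508

0b1101010111 = 1101010111
0x3AE = 1110101110
→ OR → 1111111111 = 1023
→ shifted left by 3 (mod 2^10) → 1111111000 = 1016
686 = 1010101110
→ OR → 1111111110 = 1022
→ shifted left by 2 (mod 2^10) → 1111111000 = 1016
→ shifted right by 1 → 0111111100 = 508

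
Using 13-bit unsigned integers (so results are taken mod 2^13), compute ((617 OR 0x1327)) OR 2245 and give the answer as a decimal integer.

7151

617 = 0001001101001
0x1327 = 1001100100111
→ OR → 1001101101111 = 4975
2245 = 0100011000101
→ OR → 1101111101111 = 7151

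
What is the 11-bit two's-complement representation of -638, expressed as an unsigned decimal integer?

638 in 11 bits: 01001111110
Invert: 10110000001
Add 1:  10110000010 = 1410
(Check: 2^11 - 638 = 2048 - 638 = 1410.)

1410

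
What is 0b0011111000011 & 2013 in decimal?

1985

a = 11111000011
2013 = 11111011101
AND → 11111000001 = 1985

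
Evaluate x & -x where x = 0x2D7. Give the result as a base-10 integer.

x = 1011010111 = 727
-x (two's complement) = …0100101001
AND   = 0000000001 = 1
(x & -x isolates the lowest set bit of x.)

1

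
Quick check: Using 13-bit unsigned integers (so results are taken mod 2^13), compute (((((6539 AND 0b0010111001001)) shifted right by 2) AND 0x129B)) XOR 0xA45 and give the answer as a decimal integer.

6539 = 1100110001011
0b0010111001001 = 0010111001001
→ AND → 0000110001001 = 393
→ shifted right by 2 → 0000001100010 = 98
0x129B = 1001010011011
→ AND → 0000000000010 = 2
0xA45 = 0101001000101
→ XOR → 0101001000111 = 2631

2631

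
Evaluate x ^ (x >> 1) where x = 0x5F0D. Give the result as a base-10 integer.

x = 101111100001101 = 24333
x>>1 = 010111110000110
XOR  = 111000010001011 = 28811
(x ^ (x >> 1) gives the standard binary-reflected Gray code of x.)

28811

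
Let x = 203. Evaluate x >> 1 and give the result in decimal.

203 = 11001011
shift right by 1 → 01100101 = 101
(equivalently, floor(203 / 2))

101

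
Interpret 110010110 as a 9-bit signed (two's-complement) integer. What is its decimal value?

pattern = 110010110 (MSB is 1 ⇒ negative)
Invert: 001101001, add 1 → 001101010 = 106, so the value is -106.
(Equivalently: 406 - 2^9 = 406 - 512 = -106.)

-106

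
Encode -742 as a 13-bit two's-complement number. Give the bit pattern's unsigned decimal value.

7450

742 in 13 bits: 0001011100110
Invert: 1110100011001
Add 1:  1110100011010 = 7450
(Check: 2^13 - 742 = 8192 - 742 = 7450.)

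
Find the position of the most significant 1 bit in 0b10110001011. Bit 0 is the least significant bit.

10

0b10110001011 = 10110001011
The topmost 1 is at position 10 (since 2^10 = 1024 ≤ 1419 < 2048).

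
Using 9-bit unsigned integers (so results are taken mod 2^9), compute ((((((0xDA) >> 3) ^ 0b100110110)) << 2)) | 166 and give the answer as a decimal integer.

182

0xDA = 011011010
→ >> 3 → 000011011 = 27
0b100110110 = 100110110
→ ^ → 100101101 = 301
→ << 2 (mod 2^9) → 010110100 = 180
166 = 010100110
→ | → 010110110 = 182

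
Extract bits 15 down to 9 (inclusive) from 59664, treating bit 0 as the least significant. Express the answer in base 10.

v = 1110100100010000
Shift right by 9: 1110100
Mask low 7 bits: 1110100 = 116

116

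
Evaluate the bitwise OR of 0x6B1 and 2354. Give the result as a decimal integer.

4019

0x6B1 = 011010110001
2354 = 100100110010
 OR → 111110110011 = 4019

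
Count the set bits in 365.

365 = 101101101
Count the 1s: 1 + 1 + 1 + 1 + 1 + 1 = 6

6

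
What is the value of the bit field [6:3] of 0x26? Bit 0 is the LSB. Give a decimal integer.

4

v = 000100110
Shift right by 3: 000100
Mask low 4 bits: 0100 = 4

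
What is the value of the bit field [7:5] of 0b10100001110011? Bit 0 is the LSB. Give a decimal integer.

v = 10100001110011
Shift right by 5: 101000011
Mask low 3 bits: 011 = 3

3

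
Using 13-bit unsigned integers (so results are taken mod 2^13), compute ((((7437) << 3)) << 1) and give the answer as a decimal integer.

7437 = 1110100001101
→ << 3 (mod 2^13) → 0100001101000 = 2152
→ << 1 (mod 2^13) → 1000011010000 = 4304

4304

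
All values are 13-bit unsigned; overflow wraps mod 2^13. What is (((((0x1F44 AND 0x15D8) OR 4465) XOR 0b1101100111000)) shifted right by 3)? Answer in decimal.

457

0x1F44 = 1111101000100
0x15D8 = 1010111011000
→ AND → 1010101000000 = 5440
4465 = 1000101110001
→ OR → 1010101110001 = 5489
0b1101100111000 = 1101100111000
→ XOR → 0111001001001 = 3657
→ shifted right by 3 → 0000111001001 = 457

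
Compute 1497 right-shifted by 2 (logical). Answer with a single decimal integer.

374

1497 = 10111011001
shift right by 2 → 00101110110 = 374
(equivalently, floor(1497 / 4))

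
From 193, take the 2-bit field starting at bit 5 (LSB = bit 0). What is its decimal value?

2

v = 11000001
Shift right by 5: 110
Mask low 2 bits: 10 = 2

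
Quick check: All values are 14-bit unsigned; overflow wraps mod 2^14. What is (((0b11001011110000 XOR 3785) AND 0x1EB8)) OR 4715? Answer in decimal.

7803

0b11001011110000 = 11001011110000
3785 = 00111011001001
→ XOR → 11110000111001 = 15417
0x1EB8 = 01111010111000
→ AND → 01110000111000 = 7224
4715 = 01001001101011
→ OR → 01111001111011 = 7803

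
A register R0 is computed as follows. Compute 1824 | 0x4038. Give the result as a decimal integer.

1824 = 000011100100000
0x4038 = 100000000111000
 OR → 100011100111000 = 18232

18232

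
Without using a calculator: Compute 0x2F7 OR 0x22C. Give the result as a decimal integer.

767

0x2F7 = 1011110111
0x22C = 1000101100
 OR → 1011111111 = 767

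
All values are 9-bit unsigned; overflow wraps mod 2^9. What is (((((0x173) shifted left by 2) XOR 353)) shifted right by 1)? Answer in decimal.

0x173 = 101110011
→ shifted left by 2 (mod 2^9) → 111001100 = 460
353 = 101100001
→ XOR → 010101101 = 173
→ shifted right by 1 → 001010110 = 86

86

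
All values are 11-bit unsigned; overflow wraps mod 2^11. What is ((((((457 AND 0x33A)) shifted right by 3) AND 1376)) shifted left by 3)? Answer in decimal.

457 = 00111001001
0x33A = 01100111010
→ AND → 00100001000 = 264
→ shifted right by 3 → 00000100001 = 33
1376 = 10101100000
→ AND → 00000100000 = 32
→ shifted left by 3 (mod 2^11) → 00100000000 = 256

256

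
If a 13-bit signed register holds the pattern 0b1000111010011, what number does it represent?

pattern = 1000111010011 (MSB is 1 ⇒ negative)
Invert: 0111000101100, add 1 → 0111000101101 = 3629, so the value is -3629.
(Equivalently: 4563 - 2^13 = 4563 - 8192 = -3629.)

-3629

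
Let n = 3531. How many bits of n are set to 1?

8

3531 = 110111001011
Count the 1s: 1 + 1 + 1 + 1 + 1 + 1 + 1 + 1 = 8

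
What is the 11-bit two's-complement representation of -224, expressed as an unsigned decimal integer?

1824

224 in 11 bits: 00011100000
Invert: 11100011111
Add 1:  11100100000 = 1824
(Check: 2^11 - 224 = 2048 - 224 = 1824.)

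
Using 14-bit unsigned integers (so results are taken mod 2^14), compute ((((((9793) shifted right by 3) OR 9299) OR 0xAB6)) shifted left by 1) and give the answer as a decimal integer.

9793 = 10011001000001
→ shifted right by 3 → 00010011001000 = 1224
9299 = 10010001010011
→ OR → 10010011011011 = 9435
0xAB6 = 00101010110110
→ OR → 10111011111111 = 12031
→ shifted left by 1 (mod 2^14) → 01110111111110 = 7678

7678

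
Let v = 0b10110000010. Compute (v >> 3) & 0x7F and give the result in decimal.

48

v = 10110000010
Shift right by 3: 10110000
Mask low 7 bits: 0110000 = 48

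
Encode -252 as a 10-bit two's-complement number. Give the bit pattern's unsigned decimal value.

252 in 10 bits: 0011111100
Invert: 1100000011
Add 1:  1100000100 = 772
(Check: 2^10 - 252 = 1024 - 252 = 772.)

772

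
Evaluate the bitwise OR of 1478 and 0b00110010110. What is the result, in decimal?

1478 = 10111000110
b = 00110010110
 OR → 10111010110 = 1494

1494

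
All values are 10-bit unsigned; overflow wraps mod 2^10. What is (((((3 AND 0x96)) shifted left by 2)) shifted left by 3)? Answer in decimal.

64

3 = 0000000011
0x96 = 0010010110
→ AND → 0000000010 = 2
→ shifted left by 2 (mod 2^10) → 0000001000 = 8
→ shifted left by 3 (mod 2^10) → 0001000000 = 64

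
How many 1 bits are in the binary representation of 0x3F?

6

0x3F = 111111
Count the 1s: 1 + 1 + 1 + 1 + 1 + 1 = 6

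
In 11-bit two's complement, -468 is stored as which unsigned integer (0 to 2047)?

468 in 11 bits: 00111010100
Invert: 11000101011
Add 1:  11000101100 = 1580
(Check: 2^11 - 468 = 2048 - 468 = 1580.)

1580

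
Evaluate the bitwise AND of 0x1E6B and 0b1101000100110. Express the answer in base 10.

0x1E6B = 1111001101011
b = 1101000100110
AND → 1101000100010 = 6690

6690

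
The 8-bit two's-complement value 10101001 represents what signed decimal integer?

-87

pattern = 10101001 (MSB is 1 ⇒ negative)
Invert: 01010110, add 1 → 01010111 = 87, so the value is -87.
(Equivalently: 169 - 2^8 = 169 - 256 = -87.)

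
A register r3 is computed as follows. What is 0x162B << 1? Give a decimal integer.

11350

0x162B = 01011000101011
shift left by 1 → 10110001010110 = 11350
(equivalently, 5675 × 2^1 = 5675 × 2)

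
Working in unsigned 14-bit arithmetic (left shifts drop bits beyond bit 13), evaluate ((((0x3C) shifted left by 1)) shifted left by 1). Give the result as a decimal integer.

0x3C = 00000000111100
→ shifted left by 1 (mod 2^14) → 00000001111000 = 120
→ shifted left by 1 (mod 2^14) → 00000011110000 = 240

240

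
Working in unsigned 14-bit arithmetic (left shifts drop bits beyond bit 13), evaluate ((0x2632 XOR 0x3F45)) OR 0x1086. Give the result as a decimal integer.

0x2632 = 10011000110010
0x3F45 = 11111101000101
→ XOR → 01100101110111 = 6519
0x1086 = 01000010000110
→ OR → 01100111110111 = 6647

6647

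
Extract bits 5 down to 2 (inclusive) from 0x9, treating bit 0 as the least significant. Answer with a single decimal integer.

2

v = 0000001001
Shift right by 2: 00000010
Mask low 4 bits: 0010 = 2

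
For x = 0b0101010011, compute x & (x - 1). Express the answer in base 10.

x = 101010011 = 339
x - 1 = 101010010
AND   = 101010010 = 338
(x & (x - 1) clears the lowest set bit of x.)

338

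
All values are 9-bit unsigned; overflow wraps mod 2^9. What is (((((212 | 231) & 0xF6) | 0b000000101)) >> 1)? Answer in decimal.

212 = 011010100
231 = 011100111
→ | → 011110111 = 247
0xF6 = 011110110
→ & → 011110110 = 246
0b000000101 = 000000101
→ | → 011110111 = 247
→ >> 1 → 001111011 = 123

123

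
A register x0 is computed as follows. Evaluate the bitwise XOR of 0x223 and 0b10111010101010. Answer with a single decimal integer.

0x223 = 00001000100011
b = 10111010101010
XOR → 10110010001001 = 11401

11401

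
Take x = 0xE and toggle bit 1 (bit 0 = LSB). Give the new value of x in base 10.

12

x = 00001110
bit 1 is currently 1; toggle it via x ^ (1 << 1) = x ^ 2
→ 00001100 = 12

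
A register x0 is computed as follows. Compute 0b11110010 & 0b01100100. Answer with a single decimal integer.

a = 11110010
b = 01100100
AND → 01100000 = 96

96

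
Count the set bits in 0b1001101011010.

7

n = 1001101011010
Count the 1s: 1 + 1 + 1 + 1 + 1 + 1 + 1 = 7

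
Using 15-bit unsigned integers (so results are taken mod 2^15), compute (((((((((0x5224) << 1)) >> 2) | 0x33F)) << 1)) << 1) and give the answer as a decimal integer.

0x5224 = 101001000100100
→ << 1 (mod 2^15) → 010010001001000 = 9288
→ >> 2 → 000100100010010 = 2322
0x33F = 000001100111111
→ | → 000101100111111 = 2879
→ << 1 (mod 2^15) → 001011001111110 = 5758
→ << 1 (mod 2^15) → 010110011111100 = 11516

11516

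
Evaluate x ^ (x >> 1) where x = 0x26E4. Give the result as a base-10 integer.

x = 10011011100100 = 9956
x>>1 = 01001101110010
XOR  = 11010110010110 = 13718
(x ^ (x >> 1) gives the standard binary-reflected Gray code of x.)

13718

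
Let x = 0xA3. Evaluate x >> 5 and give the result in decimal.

0xA3 = 10100011
shift right by 5 → 00000101 = 5
(equivalently, floor(163 / 32))

5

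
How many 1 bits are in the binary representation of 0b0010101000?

n = 10101000
Count the 1s: 1 + 1 + 1 = 3

3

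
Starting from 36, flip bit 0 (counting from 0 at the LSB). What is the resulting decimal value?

37

x = 00100100
bit 0 is currently 0; toggle it via x ^ (1 << 0) = x ^ 1
→ 00100101 = 37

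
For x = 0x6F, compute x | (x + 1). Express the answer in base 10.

127

x = 1101111 = 111
x + 1 = 1110000
OR    = 1111111 = 127
(x | (x + 1) sets the lowest cleared bit.)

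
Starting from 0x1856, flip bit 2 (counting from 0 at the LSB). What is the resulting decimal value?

x = 1100001010110
bit 2 is currently 1; toggle it via x ^ (1 << 2) = x ^ 4
→ 1100001010010 = 6226

6226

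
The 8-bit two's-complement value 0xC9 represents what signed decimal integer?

pattern = 11001001 (MSB is 1 ⇒ negative)
Invert: 00110110, add 1 → 00110111 = 55, so the value is -55.
(Equivalently: 201 - 2^8 = 201 - 256 = -55.)

-55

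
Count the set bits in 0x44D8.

0x44D8 = 100010011011000
Count the 1s: 1 + 1 + 1 + 1 + 1 + 1 = 6

6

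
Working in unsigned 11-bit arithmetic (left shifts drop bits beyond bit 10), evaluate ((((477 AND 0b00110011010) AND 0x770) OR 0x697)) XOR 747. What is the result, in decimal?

477 = 00111011101
0b00110011010 = 00110011010
→ AND → 00110011000 = 408
0x770 = 11101110000
→ AND → 00100010000 = 272
0x697 = 11010010111
→ OR → 11110010111 = 1943
747 = 01011101011
→ XOR → 10101111100 = 1404

1404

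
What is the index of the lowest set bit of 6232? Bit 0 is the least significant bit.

3

6232 = 1100001011000
Trailing zeros: 3, so the lowest set bit is bit 3 (value 8).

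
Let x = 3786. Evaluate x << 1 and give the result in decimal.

7572

3786 = 0111011001010
shift left by 1 → 1110110010100 = 7572
(equivalently, 3786 × 2^1 = 3786 × 2)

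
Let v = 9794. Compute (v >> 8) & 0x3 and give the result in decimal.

v = 010011001000010
Shift right by 8: 0100110
Mask low 2 bits: 10 = 2

2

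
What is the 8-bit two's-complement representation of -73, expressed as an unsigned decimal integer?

73 in 8 bits: 01001001
Invert: 10110110
Add 1:  10110111 = 183
(Check: 2^8 - 73 = 256 - 73 = 183.)

183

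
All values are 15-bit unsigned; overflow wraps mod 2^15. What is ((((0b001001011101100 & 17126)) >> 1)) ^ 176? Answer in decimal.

450

0b001001011101100 = 001001011101100
17126 = 100001011100110
→ & → 000001011100100 = 740
→ >> 1 → 000000101110010 = 370
176 = 000000010110000
→ ^ → 000000111000010 = 450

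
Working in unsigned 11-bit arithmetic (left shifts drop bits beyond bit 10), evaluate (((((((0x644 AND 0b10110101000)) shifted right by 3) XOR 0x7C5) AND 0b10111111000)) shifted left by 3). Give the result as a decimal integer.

0x644 = 11001000100
0b10110101000 = 10110101000
→ AND → 10000000000 = 1024
→ shifted right by 3 → 00010000000 = 128
0x7C5 = 11111000101
→ XOR → 11101000101 = 1861
0b10111111000 = 10111111000
→ AND → 10101000000 = 1344
→ shifted left by 3 (mod 2^11) → 01000000000 = 512

512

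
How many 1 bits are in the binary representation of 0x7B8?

7

0x7B8 = 11110111000
Count the 1s: 1 + 1 + 1 + 1 + 1 + 1 + 1 = 7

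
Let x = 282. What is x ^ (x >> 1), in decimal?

x = 100011010 = 282
x>>1 = 010001101
XOR  = 110010111 = 407
(x ^ (x >> 1) gives the standard binary-reflected Gray code of x.)

407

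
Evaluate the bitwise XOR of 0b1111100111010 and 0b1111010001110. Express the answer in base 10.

a = 1111100111010
b = 1111010001110
XOR → 0000110110100 = 436

436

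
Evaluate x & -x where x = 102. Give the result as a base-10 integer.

2

x = 1100110 = 102
-x (two's complement) = …0011010
AND   = 0000010 = 2
(x & -x isolates the lowest set bit of x.)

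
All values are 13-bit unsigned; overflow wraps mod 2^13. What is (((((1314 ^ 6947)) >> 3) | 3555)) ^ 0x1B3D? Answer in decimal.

1314 = 0010100100010
6947 = 1101100100011
→ ^ → 1111000000001 = 7681
→ >> 3 → 0001111000000 = 960
3555 = 0110111100011
→ | → 0111111100011 = 4067
0x1B3D = 1101100111101
→ ^ → 1010011011110 = 5342

5342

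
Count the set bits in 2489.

7

2489 = 100110111001
Count the 1s: 1 + 1 + 1 + 1 + 1 + 1 + 1 = 7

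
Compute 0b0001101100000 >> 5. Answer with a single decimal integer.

27

x = 1101100000
shift right by 5 → 0000011011 = 27
(equivalently, floor(864 / 32))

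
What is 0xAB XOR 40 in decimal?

0xAB = 10101011
40 = 00101000
XOR → 10000011 = 131

131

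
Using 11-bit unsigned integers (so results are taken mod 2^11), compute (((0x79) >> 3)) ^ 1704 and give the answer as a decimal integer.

1703

0x79 = 00001111001
→ >> 3 → 00000001111 = 15
1704 = 11010101000
→ ^ → 11010100111 = 1703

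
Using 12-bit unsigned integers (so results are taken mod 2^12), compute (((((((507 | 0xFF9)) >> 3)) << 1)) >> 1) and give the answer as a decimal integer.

511

507 = 000111111011
0xFF9 = 111111111001
→ | → 111111111011 = 4091
→ >> 3 → 000111111111 = 511
→ << 1 (mod 2^12) → 001111111110 = 1022
→ >> 1 → 000111111111 = 511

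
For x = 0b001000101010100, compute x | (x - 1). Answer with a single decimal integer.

4439

x = 1000101010100 = 4436
x - 1 = 1000101010011
OR    = 1000101010111 = 4439
(x | (x - 1) sets all bits below the lowest set bit.)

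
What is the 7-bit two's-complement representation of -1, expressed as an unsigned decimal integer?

127

1 in 7 bits: 0000001
Invert: 1111110
Add 1:  1111111 = 127
(Check: 2^7 - 1 = 128 - 1 = 127.)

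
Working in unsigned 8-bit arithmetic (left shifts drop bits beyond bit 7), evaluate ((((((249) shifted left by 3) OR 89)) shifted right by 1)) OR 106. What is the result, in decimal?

110

249 = 11111001
→ shifted left by 3 (mod 2^8) → 11001000 = 200
89 = 01011001
→ OR → 11011001 = 217
→ shifted right by 1 → 01101100 = 108
106 = 01101010
→ OR → 01101110 = 110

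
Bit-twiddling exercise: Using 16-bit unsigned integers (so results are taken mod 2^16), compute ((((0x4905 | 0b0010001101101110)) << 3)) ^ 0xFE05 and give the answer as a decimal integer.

0x4905 = 0100100100000101
0b0010001101101110 = 0010001101101110
→ | → 0110101101101111 = 27503
→ << 3 (mod 2^16) → 0101101101111000 = 23416
0xFE05 = 1111111000000101
→ ^ → 1010010101111101 = 42365

42365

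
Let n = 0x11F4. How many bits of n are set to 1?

7

0x11F4 = 1000111110100
Count the 1s: 1 + 1 + 1 + 1 + 1 + 1 + 1 = 7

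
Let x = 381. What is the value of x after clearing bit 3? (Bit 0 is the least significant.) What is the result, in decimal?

x = 00101111101
bit 3 is currently 1; clear it via x & ~(1 << 3) = x & ~8
→ 00101110101 = 373

373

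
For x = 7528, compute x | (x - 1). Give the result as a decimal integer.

7535

x = 1110101101000 = 7528
x - 1 = 1110101100111
OR    = 1110101101111 = 7535
(x | (x - 1) sets all bits below the lowest set bit.)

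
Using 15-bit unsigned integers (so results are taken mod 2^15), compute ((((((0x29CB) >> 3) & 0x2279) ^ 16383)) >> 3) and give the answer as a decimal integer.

2040

0x29CB = 010100111001011
→ >> 3 → 000010100111001 = 1337
0x2279 = 010001001111001
→ & → 000000000111001 = 57
16383 = 011111111111111
→ ^ → 011111111000110 = 16326
→ >> 3 → 000011111111000 = 2040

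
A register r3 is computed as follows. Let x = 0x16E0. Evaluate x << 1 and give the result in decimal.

0x16E0 = 01011011100000
shift left by 1 → 10110111000000 = 11712
(equivalently, 5856 × 2^1 = 5856 × 2)

11712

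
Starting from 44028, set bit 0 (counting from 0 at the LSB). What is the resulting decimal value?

x = 1010101111111100
bit 0 is currently 0; set it via x | (1 << 0) = x | 1
→ 1010101111111101 = 44029

44029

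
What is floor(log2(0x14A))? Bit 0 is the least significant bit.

8

0x14A = 101001010
The topmost 1 is at position 8 (since 2^8 = 256 ≤ 330 < 512).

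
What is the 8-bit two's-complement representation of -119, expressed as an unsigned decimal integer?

119 in 8 bits: 01110111
Invert: 10001000
Add 1:  10001001 = 137
(Check: 2^8 - 119 = 256 - 119 = 137.)

137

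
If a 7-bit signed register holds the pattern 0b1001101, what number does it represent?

-51

pattern = 1001101 (MSB is 1 ⇒ negative)
Invert: 0110010, add 1 → 0110011 = 51, so the value is -51.
(Equivalently: 77 - 2^7 = 77 - 128 = -51.)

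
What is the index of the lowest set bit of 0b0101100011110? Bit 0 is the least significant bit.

1

0b0101100011110 = 101100011110
Trailing zeros: 1, so the lowest set bit is bit 1 (value 2).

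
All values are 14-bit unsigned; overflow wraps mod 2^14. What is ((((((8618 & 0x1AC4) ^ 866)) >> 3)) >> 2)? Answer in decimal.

31

8618 = 10000110101010
0x1AC4 = 01101011000100
→ & → 00000010000000 = 128
866 = 00001101100010
→ ^ → 00001111100010 = 994
→ >> 3 → 00000001111100 = 124
→ >> 2 → 00000000011111 = 31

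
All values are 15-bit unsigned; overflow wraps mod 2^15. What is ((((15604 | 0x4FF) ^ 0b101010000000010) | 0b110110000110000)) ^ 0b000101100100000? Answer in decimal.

26589

15604 = 011110011110100
0x4FF = 000010011111111
→ | → 011110011111111 = 15615
0b101010000000010 = 101010000000010
→ ^ → 110100011111101 = 26877
0b110110000110000 = 110110000110000
→ | → 110110011111101 = 27901
0b000101100100000 = 000101100100000
→ ^ → 110011111011101 = 26589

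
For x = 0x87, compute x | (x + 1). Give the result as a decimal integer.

x = 10000111 = 135
x + 1 = 10001000
OR    = 10001111 = 143
(x | (x + 1) sets the lowest cleared bit.)

143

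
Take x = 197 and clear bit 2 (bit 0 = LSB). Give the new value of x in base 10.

193

x = 11000101
bit 2 is currently 1; clear it via x & ~(1 << 2) = x & ~4
→ 11000001 = 193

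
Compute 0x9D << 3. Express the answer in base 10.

0x9D = 00010011101
shift left by 3 → 10011101000 = 1256
(equivalently, 157 × 2^3 = 157 × 8)

1256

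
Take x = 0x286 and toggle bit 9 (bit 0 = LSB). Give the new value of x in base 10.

x = 1010000110
bit 9 is currently 1; toggle it via x ^ (1 << 9) = x ^ 512
→ 0010000110 = 134

134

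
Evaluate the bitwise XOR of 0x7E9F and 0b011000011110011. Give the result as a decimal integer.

20076

0x7E9F = 111111010011111
b = 011000011110011
XOR → 100111001101100 = 20076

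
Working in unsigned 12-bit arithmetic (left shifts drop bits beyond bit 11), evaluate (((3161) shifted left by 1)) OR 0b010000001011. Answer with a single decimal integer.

3259

3161 = 110001011001
→ shifted left by 1 (mod 2^12) → 100010110010 = 2226
0b010000001011 = 010000001011
→ OR → 110010111011 = 3259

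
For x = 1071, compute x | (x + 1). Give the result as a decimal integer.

1087

x = 10000101111 = 1071
x + 1 = 10000110000
OR    = 10000111111 = 1087
(x | (x + 1) sets the lowest cleared bit.)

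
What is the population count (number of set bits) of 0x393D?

9

0x393D = 11100100111101
Count the 1s: 1 + 1 + 1 + 1 + 1 + 1 + 1 + 1 + 1 = 9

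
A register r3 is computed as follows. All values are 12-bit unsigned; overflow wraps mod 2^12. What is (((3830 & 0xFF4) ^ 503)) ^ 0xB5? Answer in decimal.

3830 = 111011110110
0xFF4 = 111111110100
→ & → 111011110100 = 3828
503 = 000111110111
→ ^ → 111100000011 = 3843
0xB5 = 000010110101
→ ^ → 111110110110 = 4022

4022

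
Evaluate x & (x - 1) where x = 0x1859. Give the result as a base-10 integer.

x = 1100001011001 = 6233
x - 1 = 1100001011000
AND   = 1100001011000 = 6232
(x & (x - 1) clears the lowest set bit of x.)

6232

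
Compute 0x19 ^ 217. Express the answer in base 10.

0x19 = 00011001
217 = 11011001
XOR → 11000000 = 192

192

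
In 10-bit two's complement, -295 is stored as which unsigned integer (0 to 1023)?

729

295 in 10 bits: 0100100111
Invert: 1011011000
Add 1:  1011011001 = 729
(Check: 2^10 - 295 = 1024 - 295 = 729.)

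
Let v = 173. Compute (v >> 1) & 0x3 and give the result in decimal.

2

v = 10101101
Shift right by 1: 1010110
Mask low 2 bits: 10 = 2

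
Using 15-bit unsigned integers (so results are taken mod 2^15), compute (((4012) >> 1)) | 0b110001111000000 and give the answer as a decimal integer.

4012 = 000111110101100
→ >> 1 → 000011111010110 = 2006
0b110001111000000 = 110001111000000
→ | → 110011111010110 = 26582

26582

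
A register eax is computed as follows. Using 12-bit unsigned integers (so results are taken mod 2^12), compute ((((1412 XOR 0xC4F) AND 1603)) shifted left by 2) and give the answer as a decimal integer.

268

1412 = 010110000100
0xC4F = 110001001111
→ XOR → 100111001011 = 2507
1603 = 011001000011
→ AND → 000001000011 = 67
→ shifted left by 2 (mod 2^12) → 000100001100 = 268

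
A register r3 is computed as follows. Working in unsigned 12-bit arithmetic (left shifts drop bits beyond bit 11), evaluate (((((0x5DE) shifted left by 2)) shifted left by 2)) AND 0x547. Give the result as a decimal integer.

0x5DE = 010111011110
→ shifted left by 2 (mod 2^12) → 011101111000 = 1912
→ shifted left by 2 (mod 2^12) → 110111100000 = 3552
0x547 = 010101000111
→ AND → 010101000000 = 1344

1344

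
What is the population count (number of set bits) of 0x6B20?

6

0x6B20 = 110101100100000
Count the 1s: 1 + 1 + 1 + 1 + 1 + 1 = 6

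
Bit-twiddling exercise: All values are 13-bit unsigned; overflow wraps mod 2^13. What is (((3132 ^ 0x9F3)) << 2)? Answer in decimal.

5948

3132 = 0110000111100
0x9F3 = 0100111110011
→ ^ → 0010111001111 = 1487
→ << 2 (mod 2^13) → 1011100111100 = 5948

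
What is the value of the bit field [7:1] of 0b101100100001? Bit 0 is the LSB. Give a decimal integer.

v = 101100100001
Shift right by 1: 10110010000
Mask low 7 bits: 0010000 = 16

16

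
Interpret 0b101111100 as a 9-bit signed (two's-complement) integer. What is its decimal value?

-132

pattern = 101111100 (MSB is 1 ⇒ negative)
Invert: 010000011, add 1 → 010000100 = 132, so the value is -132.
(Equivalently: 380 - 2^9 = 380 - 512 = -132.)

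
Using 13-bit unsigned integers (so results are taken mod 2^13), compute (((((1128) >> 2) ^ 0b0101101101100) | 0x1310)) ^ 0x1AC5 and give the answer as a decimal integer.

1128 = 0010001101000
→ >> 2 → 0000100011010 = 282
0b0101101101100 = 0101101101100
→ ^ → 0101001110110 = 2678
0x1310 = 1001100010000
→ | → 1101101110110 = 7030
0x1AC5 = 1101011000101
→ ^ → 0000110110011 = 435

435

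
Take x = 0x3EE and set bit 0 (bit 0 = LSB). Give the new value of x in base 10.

1007

x = 1111101110
bit 0 is currently 0; set it via x | (1 << 0) = x | 1
→ 1111101111 = 1007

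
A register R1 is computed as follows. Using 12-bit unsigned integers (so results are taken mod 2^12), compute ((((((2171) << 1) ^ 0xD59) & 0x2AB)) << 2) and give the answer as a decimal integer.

2171 = 100001111011
→ << 1 (mod 2^12) → 000011110110 = 246
0xD59 = 110101011001
→ ^ → 110110101111 = 3503
0x2AB = 001010101011
→ & → 000010101011 = 171
→ << 2 (mod 2^12) → 001010101100 = 684

684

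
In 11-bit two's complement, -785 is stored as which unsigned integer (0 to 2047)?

785 in 11 bits: 01100010001
Invert: 10011101110
Add 1:  10011101111 = 1263
(Check: 2^11 - 785 = 2048 - 785 = 1263.)

1263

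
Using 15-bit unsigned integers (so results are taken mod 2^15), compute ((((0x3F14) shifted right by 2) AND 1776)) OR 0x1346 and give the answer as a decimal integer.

0x3F14 = 011111100010100
→ shifted right by 2 → 000111111000101 = 4037
1776 = 000011011110000
→ AND → 000011011000000 = 1728
0x1346 = 001001101000110
→ OR → 001011111000110 = 6086

6086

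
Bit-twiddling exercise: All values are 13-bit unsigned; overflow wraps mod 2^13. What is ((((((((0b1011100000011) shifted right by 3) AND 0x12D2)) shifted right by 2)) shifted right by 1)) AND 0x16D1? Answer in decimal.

0b1011100000011 = 1011100000011
→ shifted right by 3 → 0001011100000 = 736
0x12D2 = 1001011010010
→ AND → 0001011000000 = 704
→ shifted right by 2 → 0000010110000 = 176
→ shifted right by 1 → 0000001011000 = 88
0x16D1 = 1011011010001
→ AND → 0000001010000 = 80

80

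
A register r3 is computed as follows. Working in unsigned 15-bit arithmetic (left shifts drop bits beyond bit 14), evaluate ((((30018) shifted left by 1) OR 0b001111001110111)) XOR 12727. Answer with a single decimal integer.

20288

30018 = 111010101000010
→ shifted left by 1 (mod 2^15) → 110101010000100 = 27268
0b001111001110111 = 001111001110111
→ OR → 111111011110111 = 32503
12727 = 011000110110111
→ XOR → 100111101000000 = 20288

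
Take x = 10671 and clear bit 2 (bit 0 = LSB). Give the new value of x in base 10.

10667

x = 10100110101111
bit 2 is currently 1; clear it via x & ~(1 << 2) = x & ~4
→ 10100110101011 = 10667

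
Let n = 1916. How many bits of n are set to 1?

1916 = 11101111100
Count the 1s: 1 + 1 + 1 + 1 + 1 + 1 + 1 + 1 = 8

8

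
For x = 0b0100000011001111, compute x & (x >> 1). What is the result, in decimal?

x = 100000011001111 = 16591
x>>1 = 010000001100111
AND  = 000000001000111 = 71
(x & (x >> 1) has a 1 wherever x has two consecutive 1 bits.)

71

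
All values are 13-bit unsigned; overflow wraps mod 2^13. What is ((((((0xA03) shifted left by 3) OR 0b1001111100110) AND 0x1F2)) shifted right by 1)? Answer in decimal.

249

0xA03 = 0101000000011
→ shifted left by 3 (mod 2^13) → 1000000011000 = 4120
0b1001111100110 = 1001111100110
→ OR → 1001111111110 = 5118
0x1F2 = 0000111110010
→ AND → 0000111110010 = 498
→ shifted right by 1 → 0000011111001 = 249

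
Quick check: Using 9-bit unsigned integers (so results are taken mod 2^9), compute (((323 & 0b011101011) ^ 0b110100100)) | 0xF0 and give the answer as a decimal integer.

503

323 = 101000011
0b011101011 = 011101011
→ & → 001000011 = 67
0b110100100 = 110100100
→ ^ → 111100111 = 487
0xF0 = 011110000
→ | → 111110111 = 503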